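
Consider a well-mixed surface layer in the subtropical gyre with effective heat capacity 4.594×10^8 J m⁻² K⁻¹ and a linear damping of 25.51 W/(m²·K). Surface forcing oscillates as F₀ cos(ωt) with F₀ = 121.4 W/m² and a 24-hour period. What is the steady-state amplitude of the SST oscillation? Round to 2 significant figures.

0.0036 K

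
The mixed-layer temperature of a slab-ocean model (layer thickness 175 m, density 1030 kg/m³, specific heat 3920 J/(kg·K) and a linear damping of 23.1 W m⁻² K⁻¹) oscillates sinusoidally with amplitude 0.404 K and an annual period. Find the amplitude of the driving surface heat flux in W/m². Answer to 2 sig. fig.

Areal heat capacity C = ρ c_p D = 1030 × 3920 × 175 = 7.07×10^8 J m⁻² K⁻¹.
ω = 2π / 3.15×10^7 s = 1.99×10^-7 s⁻¹.
√((Cω)² + λ²) = √((141)² + 23.1²) = 143 W/(m²·K).
F₀ = A × √((Cω)²+λ²) = 0.404 × 143 = 57.6 W/m².

58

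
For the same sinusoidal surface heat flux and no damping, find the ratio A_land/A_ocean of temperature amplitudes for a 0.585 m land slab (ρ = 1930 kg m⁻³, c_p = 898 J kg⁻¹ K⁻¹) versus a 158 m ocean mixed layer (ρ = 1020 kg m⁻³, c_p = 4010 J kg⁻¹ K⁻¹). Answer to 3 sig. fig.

C_ocean = 1020 × 4010 × 158 = 6.46×10^8 J/(m²·K).
C_land = 1930 × 898 × 0.585 = 1.01×10^6 J/(m²·K).
Undamped amplitude ∝ 1/C, so A_land/A_ocean = C_ocean/C_land = 637.

637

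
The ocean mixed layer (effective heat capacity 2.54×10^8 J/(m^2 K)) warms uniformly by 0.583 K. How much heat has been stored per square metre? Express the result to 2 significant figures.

1.5×10^8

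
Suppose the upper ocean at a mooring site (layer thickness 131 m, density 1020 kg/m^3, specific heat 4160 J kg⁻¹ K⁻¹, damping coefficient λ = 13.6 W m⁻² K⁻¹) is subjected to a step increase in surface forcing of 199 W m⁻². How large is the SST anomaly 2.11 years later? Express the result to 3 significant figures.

11.8 K

Areal heat capacity C = ρ c_p D = 1020 × 4160 × 131 = 5.56×10^8 J/(m^2 K).
τ = C / λ = 5.56×10^8 / 13.6 = 4.09×10^7 s.
Equilibrium anomaly ΔT_eq = F / λ = 199 / 13.6 = 14.6 K.
t = 2.11 years = 6.66×10^7 s, so t/τ = 1.63.
ΔT(t) = ΔT_eq (1 − e^(−t/τ)) = 14.6 × (1 − e^−1.63) = 11.8 K.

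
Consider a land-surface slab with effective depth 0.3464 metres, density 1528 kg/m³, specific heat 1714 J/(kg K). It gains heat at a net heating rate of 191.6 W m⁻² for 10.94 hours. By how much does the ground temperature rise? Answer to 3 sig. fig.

8.32 K

Areal heat capacity C = ρ c_p D = 1528 × 1714 × 0.3464 = 9.07×10^5 J m⁻² K⁻¹.
Net heat input Q = F Δt = 191.6 × (10.94 hours × 3600 s/hour) = 7.55×10^6 J/m².
ΔT = Q / C = 7.55×10^6 / 9.07×10^5 = 8.32 K.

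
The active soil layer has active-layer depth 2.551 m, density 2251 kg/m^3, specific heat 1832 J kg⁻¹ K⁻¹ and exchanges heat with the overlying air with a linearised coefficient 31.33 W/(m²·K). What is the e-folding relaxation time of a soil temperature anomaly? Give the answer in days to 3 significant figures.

Areal heat capacity C = ρ c_p D = 2251 × 1832 × 2.551 = 1.05×10^7 J/(m^2 K).
Relaxation time τ = C / λ = 1.05×10^7 / 31.33 = 3.36×10^5 s.
In days: 3.36×10^5 s / (86400 s/day) = 3.89 days.

3.89 days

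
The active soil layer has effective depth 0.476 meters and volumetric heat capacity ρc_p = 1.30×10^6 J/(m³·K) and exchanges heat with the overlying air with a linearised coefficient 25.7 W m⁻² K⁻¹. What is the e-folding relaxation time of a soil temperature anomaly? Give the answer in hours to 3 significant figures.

6.69 hours

Areal heat capacity C = ρc_p × D = 1.30×10^6 × 0.476 = 6.19×10^5 J m⁻² K⁻¹.
Relaxation time τ = C / λ = 6.19×10^5 / 25.7 = 24100 s.
In hours: 24100 s / (3600 s/hour) = 6.69 hours.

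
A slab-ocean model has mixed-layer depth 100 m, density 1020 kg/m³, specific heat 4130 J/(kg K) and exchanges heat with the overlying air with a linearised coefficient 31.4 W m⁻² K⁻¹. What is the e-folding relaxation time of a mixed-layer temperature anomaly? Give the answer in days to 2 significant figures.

160 days

Areal heat capacity C = ρ c_p D = 1020 × 4130 × 100 = 4.21×10^8 J/(m^2 K).
Relaxation time τ = C / λ = 4.21×10^8 / 31.4 = 1.34×10^7 s.
In days: 1.34×10^7 s / (86400 s/day) = 155 days.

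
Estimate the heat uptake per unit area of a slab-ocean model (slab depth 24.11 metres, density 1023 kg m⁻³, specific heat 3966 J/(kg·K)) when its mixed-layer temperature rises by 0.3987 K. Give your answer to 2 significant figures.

Areal heat capacity C = ρ c_p D = 1023 × 3966 × 24.11 = 9.78×10^7 J/(m²·K).
ΔQ = C ΔT = 9.78×10^7 × 0.3987 = 3.90×10^7 J/m².

3.9×10^7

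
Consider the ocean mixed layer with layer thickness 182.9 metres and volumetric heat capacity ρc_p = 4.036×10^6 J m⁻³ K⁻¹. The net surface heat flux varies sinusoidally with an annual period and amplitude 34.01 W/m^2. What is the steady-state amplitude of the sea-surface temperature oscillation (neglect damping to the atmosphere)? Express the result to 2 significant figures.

0.23 K

Areal heat capacity C = ρc_p × D = 4.036×10^6 × 182.9 = 7.38×10^8 J/(m^2 K).
Angular frequency ω = 2π / T = 2π / 3.15×10^7 s = 1.99×10^-7 s⁻¹.
Cω = 7.38×10^8 × 1.99×10^-7 = 147 W/(m²·K).
Amplitude A = F₀ / (Cω) = 34.01 / 147 = 0.231 K.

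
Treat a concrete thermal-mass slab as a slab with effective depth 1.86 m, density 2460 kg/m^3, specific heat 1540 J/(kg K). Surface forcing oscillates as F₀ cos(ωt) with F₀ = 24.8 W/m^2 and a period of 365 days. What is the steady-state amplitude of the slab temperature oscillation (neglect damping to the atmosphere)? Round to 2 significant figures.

Areal heat capacity C = ρ c_p D = 2460 × 1540 × 1.86 = 7.05×10^6 J/(m²·K).
Angular frequency ω = 2π / T = 2π / 3.15×10^7 s = 1.99×10^-7 s⁻¹.
Cω = 7.05×10^6 × 1.99×10^-7 = 1.40 W/(m²·K).
Amplitude A = F₀ / (Cω) = 24.8 / 1.40 = 17.7 K.

18 K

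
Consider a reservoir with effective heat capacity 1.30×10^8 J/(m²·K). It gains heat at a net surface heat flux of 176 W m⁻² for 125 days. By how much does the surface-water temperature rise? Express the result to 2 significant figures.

Areal heat capacity C = 1.30×10^8 J/(m²·K) (given).
Net heat input Q = F Δt = 176 × (125 days × 86400 s/day) = 1.90×10^9 J/m².
ΔT = Q / C = 1.90×10^9 / 1.30×10^8 = 14.6 K.

15 K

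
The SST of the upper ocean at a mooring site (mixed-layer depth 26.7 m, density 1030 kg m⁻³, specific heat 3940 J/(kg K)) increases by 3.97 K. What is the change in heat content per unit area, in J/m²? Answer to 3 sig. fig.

4.30×10^8

Areal heat capacity C = ρ c_p D = 1030 × 3940 × 26.7 = 1.08×10^8 J/(m²·K).
ΔQ = C ΔT = 1.08×10^8 × 3.97 = 4.30×10^8 J/m².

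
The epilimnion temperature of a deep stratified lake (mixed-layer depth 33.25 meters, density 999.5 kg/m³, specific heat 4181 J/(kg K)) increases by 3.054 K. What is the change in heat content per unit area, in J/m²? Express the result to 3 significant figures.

Areal heat capacity C = ρ c_p D = 999.5 × 4181 × 33.25 = 1.39×10^8 J m⁻² K⁻¹.
ΔQ = C ΔT = 1.39×10^8 × 3.054 = 4.24×10^8 J/m².

4.24×10^8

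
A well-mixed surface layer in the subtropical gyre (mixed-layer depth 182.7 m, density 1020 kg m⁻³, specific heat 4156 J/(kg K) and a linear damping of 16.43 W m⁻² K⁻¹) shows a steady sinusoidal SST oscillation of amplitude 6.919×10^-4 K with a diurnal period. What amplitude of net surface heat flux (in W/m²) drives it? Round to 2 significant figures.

39

Areal heat capacity C = ρ c_p D = 1020 × 4156 × 182.7 = 7.74×10^8 J/(m²·K).
ω = 2π / 86400 s = 7.27×10^-5 s⁻¹.
√((Cω)² + λ²) = √((56300)² + 16.43²) = 56300 W/(m²·K).
F₀ = A × √((Cω)²+λ²) = 6.919×10^-4 × 56300 = 39.0 W/m².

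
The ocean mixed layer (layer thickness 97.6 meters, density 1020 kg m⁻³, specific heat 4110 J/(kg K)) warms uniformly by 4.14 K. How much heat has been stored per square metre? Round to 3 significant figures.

Areal heat capacity C = ρ c_p D = 1020 × 4110 × 97.6 = 4.09×10^8 J/(m^2 K).
ΔQ = C ΔT = 4.09×10^8 × 4.14 = 1.69×10^9 J/m².

1.69×10^9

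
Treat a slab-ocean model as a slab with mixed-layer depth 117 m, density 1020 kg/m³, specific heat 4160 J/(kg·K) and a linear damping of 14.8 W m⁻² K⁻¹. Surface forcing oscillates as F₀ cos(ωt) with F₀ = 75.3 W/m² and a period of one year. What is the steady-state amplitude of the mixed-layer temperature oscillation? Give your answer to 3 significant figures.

Areal heat capacity C = ρ c_p D = 1020 × 4160 × 117 = 4.96×10^8 J m⁻² K⁻¹.
Angular frequency ω = 2π / T = 2π / 3.15×10^7 s = 1.99×10^-7 s⁻¹.
√((Cω)² + λ²) = √((98.9)² + 14.8²) = 100 W/(m²·K).
Amplitude A = F₀ / √((Cω)²+λ²) = 75.3 / 100 = 0.753 K.

0.753 K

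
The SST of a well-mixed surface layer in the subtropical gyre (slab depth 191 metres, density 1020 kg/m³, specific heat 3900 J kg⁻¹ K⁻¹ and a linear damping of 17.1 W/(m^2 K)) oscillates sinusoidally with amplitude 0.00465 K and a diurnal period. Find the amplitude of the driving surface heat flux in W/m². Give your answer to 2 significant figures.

260

Areal heat capacity C = ρ c_p D = 1020 × 3900 × 191 = 7.60×10^8 J/(m^2 K).
ω = 2π / 86400 s = 7.27×10^-5 s⁻¹.
√((Cω)² + λ²) = √((55300)² + 17.1²) = 55300 W/(m²·K).
F₀ = A × √((Cω)²+λ²) = 0.00465 × 55300 = 257 W/m².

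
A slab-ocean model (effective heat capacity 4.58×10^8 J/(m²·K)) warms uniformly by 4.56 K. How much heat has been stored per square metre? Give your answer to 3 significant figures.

2.09×10^9

Areal heat capacity C = 4.58×10^8 J/(m²·K) (given).
ΔQ = C ΔT = 4.58×10^8 × 4.56 = 2.09×10^9 J/m².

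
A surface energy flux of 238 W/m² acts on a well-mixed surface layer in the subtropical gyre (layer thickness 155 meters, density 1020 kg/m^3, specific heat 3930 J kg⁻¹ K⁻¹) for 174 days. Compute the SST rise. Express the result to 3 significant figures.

Areal heat capacity C = ρ c_p D = 1020 × 3930 × 155 = 6.21×10^8 J m⁻² K⁻¹.
Net heat input Q = F Δt = 238 × (174 days × 86400 s/day) = 3.58×10^9 J/m².
ΔT = Q / C = 3.58×10^9 / 6.21×10^8 = 5.76 K.

5.76 K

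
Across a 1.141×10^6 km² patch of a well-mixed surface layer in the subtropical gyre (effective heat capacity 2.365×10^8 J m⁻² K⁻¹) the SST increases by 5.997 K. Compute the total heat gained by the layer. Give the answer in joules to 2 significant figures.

1.6×10^21 J

Areal heat capacity C = 2.365×10^8 J m⁻² K⁻¹ (given).
Heat per unit area: q = C ΔT = 2.36×10^8 × 5.997 = 1.42×10^9 J/m².
Total heat: Q = q × A = 1.42×10^9 × (1.141×10^6 × 10⁶ m²) = 1.62×10^21 J.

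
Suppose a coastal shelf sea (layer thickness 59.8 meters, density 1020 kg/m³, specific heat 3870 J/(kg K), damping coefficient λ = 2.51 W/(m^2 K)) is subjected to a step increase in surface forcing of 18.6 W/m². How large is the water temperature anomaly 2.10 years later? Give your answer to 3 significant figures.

Areal heat capacity C = ρ c_p D = 1020 × 3870 × 59.8 = 2.36×10^8 J/(m^2 K).
τ = C / λ = 2.36×10^8 / 2.51 = 9.40×10^7 s.
Equilibrium anomaly ΔT_eq = F / λ = 18.6 / 2.51 = 7.41 K.
t = 2.10 years = 6.63×10^7 s, so t/τ = 0.705.
ΔT(t) = ΔT_eq (1 − e^(−t/τ)) = 7.41 × (1 − e^−0.705) = 3.75 K.

3.75 K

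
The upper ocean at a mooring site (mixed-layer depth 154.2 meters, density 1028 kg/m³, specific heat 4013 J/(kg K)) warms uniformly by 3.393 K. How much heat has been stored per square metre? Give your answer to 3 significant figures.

Areal heat capacity C = ρ c_p D = 1028 × 4013 × 154.2 = 6.36×10^8 J m⁻² K⁻¹.
ΔQ = C ΔT = 6.36×10^8 × 3.393 = 2.16×10^9 J/m².

2.16×10^9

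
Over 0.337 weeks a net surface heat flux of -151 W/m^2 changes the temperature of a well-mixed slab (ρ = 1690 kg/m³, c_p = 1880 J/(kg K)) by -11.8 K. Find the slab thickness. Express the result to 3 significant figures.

0.821 m

Heat input Q = F Δt = -151 × 2.04×10^5 s = -3.08×10^7 J/m².
Required areal heat capacity C = Q / ΔT = 2.61×10^6 J/(m²·K).
Depth D = C / (ρ c_p) = 2.61×10^6 / (1690 × 1880) = 0.821 m.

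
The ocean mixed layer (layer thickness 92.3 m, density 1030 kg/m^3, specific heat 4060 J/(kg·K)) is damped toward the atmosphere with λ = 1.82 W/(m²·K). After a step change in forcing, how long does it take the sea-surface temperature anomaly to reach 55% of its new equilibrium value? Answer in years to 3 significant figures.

5.37 years

Areal heat capacity C = ρ c_p D = 1030 × 4060 × 92.3 = 3.86×10^8 J/(m²·K).
τ = C / λ = 3.86×10^8 / 1.82 = 2.12×10^8 s.
Fraction reached: 1 − e^(−t/τ) = 0.55 ⇒ t = −τ ln(1 − 0.55) = τ × 0.799.
t = 1.69×10^8 s = 5.37 years.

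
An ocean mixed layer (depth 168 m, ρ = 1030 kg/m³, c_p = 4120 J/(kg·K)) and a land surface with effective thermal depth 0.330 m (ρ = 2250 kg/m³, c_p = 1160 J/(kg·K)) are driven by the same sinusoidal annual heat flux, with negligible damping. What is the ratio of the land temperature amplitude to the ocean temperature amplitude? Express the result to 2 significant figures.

830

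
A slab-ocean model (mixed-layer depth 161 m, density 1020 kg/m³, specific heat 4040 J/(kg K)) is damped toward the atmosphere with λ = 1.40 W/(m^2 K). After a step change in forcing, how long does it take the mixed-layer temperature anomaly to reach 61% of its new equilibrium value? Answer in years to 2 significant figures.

14 years

Areal heat capacity C = ρ c_p D = 1020 × 4040 × 161 = 6.63×10^8 J m⁻² K⁻¹.
τ = C / λ = 6.63×10^8 / 1.40 = 4.74×10^8 s.
Fraction reached: 1 − e^(−t/τ) = 0.61 ⇒ t = −τ ln(1 − 0.61) = τ × 0.942.
t = 4.46×10^8 s = 14.1 years.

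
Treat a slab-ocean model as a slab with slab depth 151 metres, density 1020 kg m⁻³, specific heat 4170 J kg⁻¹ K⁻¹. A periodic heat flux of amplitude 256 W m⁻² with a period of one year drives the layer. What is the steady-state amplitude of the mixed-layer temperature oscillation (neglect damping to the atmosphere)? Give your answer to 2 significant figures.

Areal heat capacity C = ρ c_p D = 1020 × 4170 × 151 = 6.42×10^8 J/(m^2 K).
Angular frequency ω = 2π / T = 2π / 3.15×10^7 s = 1.99×10^-7 s⁻¹.
Cω = 6.42×10^8 × 1.99×10^-7 = 128 W/(m²·K).
Amplitude A = F₀ / (Cω) = 256 / 128 = 2.00 K.

2.0 K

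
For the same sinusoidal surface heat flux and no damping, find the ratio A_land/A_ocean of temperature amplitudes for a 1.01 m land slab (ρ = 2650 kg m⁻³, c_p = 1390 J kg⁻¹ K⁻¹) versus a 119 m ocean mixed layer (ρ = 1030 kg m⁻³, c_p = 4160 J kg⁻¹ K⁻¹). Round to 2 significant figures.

140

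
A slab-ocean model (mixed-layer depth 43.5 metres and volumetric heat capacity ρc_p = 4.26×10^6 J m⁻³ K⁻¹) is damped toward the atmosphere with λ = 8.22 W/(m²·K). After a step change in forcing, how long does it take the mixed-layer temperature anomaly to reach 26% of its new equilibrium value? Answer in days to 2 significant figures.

Areal heat capacity C = ρc_p × D = 4.26×10^6 × 43.5 = 1.85×10^8 J/(m^2 K).
τ = C / λ = 1.85×10^8 / 8.22 = 2.25×10^7 s.
Fraction reached: 1 − e^(−t/τ) = 0.26 ⇒ t = −τ ln(1 − 0.26) = τ × 0.301.
t = 6.79×10^6 s = 78.6 days.

79 days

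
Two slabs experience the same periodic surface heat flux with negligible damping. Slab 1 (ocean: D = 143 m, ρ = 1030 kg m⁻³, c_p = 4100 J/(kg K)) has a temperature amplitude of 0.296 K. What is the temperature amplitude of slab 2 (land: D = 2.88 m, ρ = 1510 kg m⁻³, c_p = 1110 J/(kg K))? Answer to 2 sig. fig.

37 K

C_ocean = 6.04×10^8 J/(m²·K); C_land = 4.83×10^6 J/(m²·K).
A ∝ 1/C ⇒ A_land = A_ocean × C_ocean/C_land = 0.296 × 125 = 37.0 K.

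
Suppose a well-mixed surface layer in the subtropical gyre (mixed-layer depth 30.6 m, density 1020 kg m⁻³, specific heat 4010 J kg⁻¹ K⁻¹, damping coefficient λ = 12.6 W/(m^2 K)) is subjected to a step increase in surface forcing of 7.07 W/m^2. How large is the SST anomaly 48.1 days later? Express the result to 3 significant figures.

Areal heat capacity C = ρ c_p D = 1020 × 4010 × 30.6 = 1.25×10^8 J/(m^2 K).
τ = C / λ = 1.25×10^8 / 12.6 = 9.93×10^6 s.
Equilibrium anomaly ΔT_eq = F / λ = 7.07 / 12.6 = 0.561 K.
t = 48.1 days = 4.16×10^6 s, so t/τ = 0.418.
ΔT(t) = ΔT_eq (1 − e^(−t/τ)) = 0.561 × (1 − e^−0.418) = 0.192 K.

0.192 K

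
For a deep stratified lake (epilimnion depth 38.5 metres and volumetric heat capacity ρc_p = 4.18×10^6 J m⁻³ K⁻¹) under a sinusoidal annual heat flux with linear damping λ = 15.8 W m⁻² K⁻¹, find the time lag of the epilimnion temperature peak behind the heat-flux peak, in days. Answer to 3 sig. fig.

Areal heat capacity C = ρc_p × D = 4.18×10^6 × 38.5 = 1.61×10^8 J/(m²·K).
ω = 2π / 3.15×10^7 s = 1.99×10^-7 s⁻¹.
Phase lag φ = arctan(Cω/λ) = arctan(32.1/15.8) = 1.11 rad.
Time lag = φ / ω = 1.11 / 1.99×10^-7 = 5.59×10^6 s = 64.7 days.

64.7 days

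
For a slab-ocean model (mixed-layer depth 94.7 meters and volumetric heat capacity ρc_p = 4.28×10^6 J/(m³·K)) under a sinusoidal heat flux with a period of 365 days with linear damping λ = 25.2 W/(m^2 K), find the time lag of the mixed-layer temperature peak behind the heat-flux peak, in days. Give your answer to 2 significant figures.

74 days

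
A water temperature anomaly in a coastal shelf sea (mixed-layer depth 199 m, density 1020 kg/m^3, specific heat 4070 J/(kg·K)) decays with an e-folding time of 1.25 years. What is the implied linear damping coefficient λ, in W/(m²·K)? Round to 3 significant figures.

20.9

Areal heat capacity C = ρ c_p D = 1020 × 4070 × 199 = 8.26×10^8 J/(m^2 K).
τ = 1.25 years = 3.94×10^7 s.
λ = C / τ = 8.26×10^8 / 3.94×10^7 = 20.9 W/(m²·K).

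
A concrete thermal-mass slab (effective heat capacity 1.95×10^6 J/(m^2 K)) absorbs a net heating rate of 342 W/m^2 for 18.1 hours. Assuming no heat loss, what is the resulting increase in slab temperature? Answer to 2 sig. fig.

11 K

Areal heat capacity C = 1.95×10^6 J/(m^2 K) (given).
Net heat input Q = F Δt = 342 × (18.1 hours × 3600 s/hour) = 2.23×10^7 J/m².
ΔT = Q / C = 2.23×10^7 / 1.95×10^6 = 11.4 K.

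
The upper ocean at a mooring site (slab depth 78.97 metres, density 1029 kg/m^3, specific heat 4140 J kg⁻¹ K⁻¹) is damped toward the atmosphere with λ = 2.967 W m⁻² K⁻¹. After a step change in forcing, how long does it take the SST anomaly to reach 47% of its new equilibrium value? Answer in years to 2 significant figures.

Areal heat capacity C = ρ c_p D = 1029 × 4140 × 78.97 = 3.36×10^8 J m⁻² K⁻¹.
τ = C / λ = 3.36×10^8 / 2.967 = 1.13×10^8 s.
Fraction reached: 1 − e^(−t/τ) = 0.47 ⇒ t = −τ ln(1 − 0.47) = τ × 0.635.
t = 7.20×10^7 s = 2.28 years.

2.3 years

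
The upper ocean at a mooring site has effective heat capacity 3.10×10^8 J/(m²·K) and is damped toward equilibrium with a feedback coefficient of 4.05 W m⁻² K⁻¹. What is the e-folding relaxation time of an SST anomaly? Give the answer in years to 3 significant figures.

Areal heat capacity C = 3.10×10^8 J/(m²·K) (given).
Relaxation time τ = C / λ = 3.10×10^8 / 4.05 = 7.65×10^7 s.
In years: 7.65×10^7 s / (3.156×10^7 s/year) = 2.43 years.

2.43 years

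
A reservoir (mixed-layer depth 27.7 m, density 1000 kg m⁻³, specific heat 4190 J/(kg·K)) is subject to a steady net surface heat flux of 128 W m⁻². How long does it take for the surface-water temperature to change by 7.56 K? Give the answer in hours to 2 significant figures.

Areal heat capacity C = ρ c_p D = 1000 × 4190 × 27.7 = 1.16×10^8 J/(m^2 K).
Time required: Δt = C ΔT / F = 1.16×10^8 × 7.56 / 128 = 6.85×10^6 s.
In hours: 6.85×10^6 s / (3600 s/hour) = 1900 hours.

1900 hours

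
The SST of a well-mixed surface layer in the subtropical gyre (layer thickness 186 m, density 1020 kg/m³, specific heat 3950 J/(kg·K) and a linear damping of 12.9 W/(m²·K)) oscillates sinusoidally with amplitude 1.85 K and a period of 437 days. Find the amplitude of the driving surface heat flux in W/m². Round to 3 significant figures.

Areal heat capacity C = ρ c_p D = 1020 × 3950 × 186 = 7.49×10^8 J/(m^2 K).
ω = 2π / 3.78×10^7 s = 1.66×10^-7 s⁻¹.
√((Cω)² + λ²) = √((125)² + 12.9²) = 125 W/(m²·K).
F₀ = A × √((Cω)²+λ²) = 1.85 × 125 = 232 W/m².

232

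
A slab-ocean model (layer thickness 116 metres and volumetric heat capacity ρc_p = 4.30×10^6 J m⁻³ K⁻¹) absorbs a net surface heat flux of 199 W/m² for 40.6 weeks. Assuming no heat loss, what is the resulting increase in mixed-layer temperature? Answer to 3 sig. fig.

9.80 K

Areal heat capacity C = ρc_p × D = 4.30×10^6 × 116 = 4.99×10^8 J/(m^2 K).
Net heat input Q = F Δt = 199 × (40.6 weeks × 6.048×10^5 s/week) = 4.89×10^9 J/m².
ΔT = Q / C = 4.89×10^9 / 4.99×10^8 = 9.80 K.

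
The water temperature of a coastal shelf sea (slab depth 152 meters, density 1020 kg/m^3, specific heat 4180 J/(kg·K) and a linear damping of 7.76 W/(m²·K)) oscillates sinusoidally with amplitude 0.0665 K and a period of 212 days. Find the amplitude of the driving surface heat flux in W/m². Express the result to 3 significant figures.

Areal heat capacity C = ρ c_p D = 1020 × 4180 × 152 = 6.48×10^8 J/(m²·K).
ω = 2π / 1.83×10^7 s = 3.43×10^-7 s⁻¹.
√((Cω)² + λ²) = √((222)² + 7.76²) = 222 W/(m²·K).
F₀ = A × √((Cω)²+λ²) = 0.0665 × 222 = 14.8 W/m².

14.8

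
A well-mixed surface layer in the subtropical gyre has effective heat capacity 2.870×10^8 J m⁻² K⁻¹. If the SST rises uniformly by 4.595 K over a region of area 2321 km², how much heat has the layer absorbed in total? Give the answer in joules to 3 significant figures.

3.06×10^18 J

Areal heat capacity C = 2.870×10^8 J m⁻² K⁻¹ (given).
Heat per unit area: q = C ΔT = 2.87×10^8 × 4.595 = 1.32×10^9 J/m².
Total heat: Q = q × A = 1.32×10^9 × (2321 × 10⁶ m²) = 3.06×10^18 J.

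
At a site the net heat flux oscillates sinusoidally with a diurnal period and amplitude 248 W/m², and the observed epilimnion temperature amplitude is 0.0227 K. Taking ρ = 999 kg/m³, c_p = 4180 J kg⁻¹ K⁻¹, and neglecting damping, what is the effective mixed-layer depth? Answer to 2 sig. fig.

ω = 2π / 86400 s = 7.27×10^-5 s⁻¹.
Required C = F₀ / (A ω) = 248 / (0.0227 × 7.27×10^-5) = 1.50×10^8 J/(m²·K).
D = C / (ρ c_p) = 1.50×10^8 / (999 × 4180) = 36.0 m.

36 m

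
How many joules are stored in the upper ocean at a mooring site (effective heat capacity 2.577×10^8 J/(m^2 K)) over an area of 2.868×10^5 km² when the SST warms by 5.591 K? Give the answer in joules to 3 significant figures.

4.13×10^20 J

Areal heat capacity C = 2.577×10^8 J/(m^2 K) (given).
Heat per unit area: q = C ΔT = 2.58×10^8 × 5.591 = 1.44×10^9 J/m².
Total heat: Q = q × A = 1.44×10^9 × (2.868×10^5 × 10⁶ m²) = 4.13×10^20 J.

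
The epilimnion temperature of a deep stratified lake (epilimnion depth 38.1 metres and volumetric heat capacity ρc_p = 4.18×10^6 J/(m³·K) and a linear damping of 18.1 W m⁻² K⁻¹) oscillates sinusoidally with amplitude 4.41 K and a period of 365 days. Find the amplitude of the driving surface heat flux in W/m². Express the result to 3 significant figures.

161

Areal heat capacity C = ρc_p × D = 4.18×10^6 × 38.1 = 1.59×10^8 J/(m^2 K).
ω = 2π / 3.15×10^7 s = 1.99×10^-7 s⁻¹.
√((Cω)² + λ²) = √((31.7)² + 18.1²) = 36.5 W/(m²·K).
F₀ = A × √((Cω)²+λ²) = 4.41 × 36.5 = 161 W/m².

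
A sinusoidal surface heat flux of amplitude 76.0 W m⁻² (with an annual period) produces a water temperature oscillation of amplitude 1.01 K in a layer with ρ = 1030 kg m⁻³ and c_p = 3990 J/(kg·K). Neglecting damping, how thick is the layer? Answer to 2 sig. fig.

92 m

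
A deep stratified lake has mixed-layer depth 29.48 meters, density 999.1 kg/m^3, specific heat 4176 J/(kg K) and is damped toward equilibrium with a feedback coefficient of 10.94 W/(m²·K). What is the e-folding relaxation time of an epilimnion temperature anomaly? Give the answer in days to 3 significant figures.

Areal heat capacity C = ρ c_p D = 999.1 × 4176 × 29.48 = 1.23×10^8 J m⁻² K⁻¹.
Relaxation time τ = C / λ = 1.23×10^8 / 10.94 = 1.12×10^7 s.
In days: 1.12×10^7 s / (86400 s/day) = 130 days.

130 days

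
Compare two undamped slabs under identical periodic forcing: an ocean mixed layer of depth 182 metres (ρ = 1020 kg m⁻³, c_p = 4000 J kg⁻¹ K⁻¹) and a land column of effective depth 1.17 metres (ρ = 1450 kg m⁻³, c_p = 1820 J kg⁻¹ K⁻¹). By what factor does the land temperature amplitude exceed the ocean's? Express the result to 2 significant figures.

240

C_ocean = 1020 × 4000 × 182 = 7.43×10^8 J/(m²·K).
C_land = 1450 × 1820 × 1.17 = 3.09×10^6 J/(m²·K).
Undamped amplitude ∝ 1/C, so A_land/A_ocean = C_ocean/C_land = 240.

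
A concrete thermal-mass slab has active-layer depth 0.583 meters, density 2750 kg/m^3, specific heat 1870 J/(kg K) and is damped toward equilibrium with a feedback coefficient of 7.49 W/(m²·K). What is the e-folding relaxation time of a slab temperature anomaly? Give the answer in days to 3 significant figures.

4.63 days

Areal heat capacity C = ρ c_p D = 2750 × 1870 × 0.583 = 3.00×10^6 J/(m^2 K).
Relaxation time τ = C / λ = 3.00×10^6 / 7.49 = 4.00×10^5 s.
In days: 4.00×10^5 s / (86400 s/day) = 4.63 days.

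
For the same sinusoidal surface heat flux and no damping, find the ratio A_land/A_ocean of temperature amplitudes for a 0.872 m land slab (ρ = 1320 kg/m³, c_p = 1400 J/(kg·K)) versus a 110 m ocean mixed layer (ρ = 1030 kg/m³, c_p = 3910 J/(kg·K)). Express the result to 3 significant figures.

275

C_ocean = 1030 × 3910 × 110 = 4.43×10^8 J/(m²·K).
C_land = 1320 × 1400 × 0.872 = 1.61×10^6 J/(m²·K).
Undamped amplitude ∝ 1/C, so A_land/A_ocean = C_ocean/C_land = 275.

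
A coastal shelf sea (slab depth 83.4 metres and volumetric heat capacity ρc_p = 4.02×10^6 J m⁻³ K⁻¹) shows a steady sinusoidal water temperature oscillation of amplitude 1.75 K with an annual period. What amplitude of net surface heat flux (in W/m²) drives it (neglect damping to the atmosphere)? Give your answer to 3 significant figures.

Areal heat capacity C = ρc_p × D = 4.02×10^6 × 83.4 = 3.35×10^8 J m⁻² K⁻¹.
ω = 2π / 3.15×10^7 s = 1.99×10^-7 s⁻¹.
Cω = 3.35×10^8 × 1.99×10^-7 = 66.8 W/(m²·K).
F₀ = A × Cω = 1.75 × 66.8 = 117 W/m².

117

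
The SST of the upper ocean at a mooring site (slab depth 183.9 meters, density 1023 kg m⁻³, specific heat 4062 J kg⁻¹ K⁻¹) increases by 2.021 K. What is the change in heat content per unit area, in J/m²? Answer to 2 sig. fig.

1.5×10^9

Areal heat capacity C = ρ c_p D = 1023 × 4062 × 183.9 = 7.64×10^8 J/(m^2 K).
ΔQ = C ΔT = 7.64×10^8 × 2.021 = 1.54×10^9 J/m².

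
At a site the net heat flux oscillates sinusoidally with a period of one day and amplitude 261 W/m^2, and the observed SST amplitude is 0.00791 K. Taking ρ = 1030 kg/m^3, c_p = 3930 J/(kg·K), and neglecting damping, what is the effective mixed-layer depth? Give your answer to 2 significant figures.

110 m

ω = 2π / 86400 s = 7.27×10^-5 s⁻¹.
Required C = F₀ / (A ω) = 261 / (0.00791 × 7.27×10^-5) = 4.54×10^8 J/(m²·K).
D = C / (ρ c_p) = 4.54×10^8 / (1030 × 3930) = 112 m.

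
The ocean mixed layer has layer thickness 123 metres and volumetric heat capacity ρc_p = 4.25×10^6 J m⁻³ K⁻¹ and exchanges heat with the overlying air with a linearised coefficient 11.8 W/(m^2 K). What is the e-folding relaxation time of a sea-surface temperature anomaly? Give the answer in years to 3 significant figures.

1.40 years

Areal heat capacity C = ρc_p × D = 4.25×10^6 × 123 = 5.23×10^8 J/(m^2 K).
Relaxation time τ = C / λ = 5.23×10^8 / 11.8 = 4.43×10^7 s.
In years: 4.43×10^7 s / (3.156×10^7 s/year) = 1.40 years.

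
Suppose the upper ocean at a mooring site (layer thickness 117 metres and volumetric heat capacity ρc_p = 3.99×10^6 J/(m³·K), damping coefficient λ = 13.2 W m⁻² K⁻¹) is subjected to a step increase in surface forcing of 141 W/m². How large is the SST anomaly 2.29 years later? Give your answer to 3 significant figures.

Areal heat capacity C = ρc_p × D = 3.99×10^6 × 117 = 4.67×10^8 J/(m²·K).
τ = C / λ = 4.67×10^8 / 13.2 = 3.54×10^7 s.
Equilibrium anomaly ΔT_eq = F / λ = 141 / 13.2 = 10.7 K.
t = 2.29 years = 7.23×10^7 s, so t/τ = 2.04.
ΔT(t) = ΔT_eq (1 − e^(−t/τ)) = 10.7 × (1 − e^−2.04) = 9.30 K.

9.30 K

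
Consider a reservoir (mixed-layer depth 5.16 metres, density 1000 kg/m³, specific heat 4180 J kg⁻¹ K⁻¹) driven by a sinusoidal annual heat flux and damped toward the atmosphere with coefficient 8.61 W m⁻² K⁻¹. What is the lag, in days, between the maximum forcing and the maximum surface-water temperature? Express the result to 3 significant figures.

26.9 days

Areal heat capacity C = ρ c_p D = 1000 × 4180 × 5.16 = 2.16×10^7 J m⁻² K⁻¹.
ω = 2π / 3.15×10^7 s = 1.99×10^-7 s⁻¹.
Phase lag φ = arctan(Cω/λ) = arctan(4.30/8.61) = 0.463 rad.
Time lag = φ / ω = 0.463 / 1.99×10^-7 = 2.32×10^6 s = 26.9 days.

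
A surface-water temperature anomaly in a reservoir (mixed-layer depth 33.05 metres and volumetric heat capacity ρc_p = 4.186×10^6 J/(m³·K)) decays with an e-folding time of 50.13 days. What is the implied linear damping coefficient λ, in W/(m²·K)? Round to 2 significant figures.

Areal heat capacity C = ρc_p × D = 4.186×10^6 × 33.05 = 1.38×10^8 J/(m^2 K).
τ = 50.13 days = 4.33×10^6 s.
λ = C / τ = 1.38×10^8 / 4.33×10^6 = 31.9 W/(m²·K).

32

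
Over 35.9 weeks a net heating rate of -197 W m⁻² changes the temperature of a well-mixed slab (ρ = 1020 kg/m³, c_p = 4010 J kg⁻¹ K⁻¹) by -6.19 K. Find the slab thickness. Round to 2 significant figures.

170 m

Heat input Q = F Δt = -197 × 2.17×10^7 s = -4.28×10^9 J/m².
Required areal heat capacity C = Q / ΔT = 6.91×10^8 J/(m²·K).
Depth D = C / (ρ c_p) = 6.91×10^8 / (1020 × 4010) = 169 m.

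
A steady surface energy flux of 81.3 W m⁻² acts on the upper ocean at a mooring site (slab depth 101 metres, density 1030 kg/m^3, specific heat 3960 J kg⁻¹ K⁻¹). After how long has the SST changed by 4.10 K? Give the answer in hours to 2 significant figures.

5800 hours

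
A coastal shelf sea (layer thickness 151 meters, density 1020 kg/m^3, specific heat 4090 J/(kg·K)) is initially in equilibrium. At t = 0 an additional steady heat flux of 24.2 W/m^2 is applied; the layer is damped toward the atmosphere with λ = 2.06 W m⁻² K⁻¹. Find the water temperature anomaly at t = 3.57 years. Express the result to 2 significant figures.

3.6 K

Areal heat capacity C = ρ c_p D = 1020 × 4090 × 151 = 6.30×10^8 J/(m²·K).
τ = C / λ = 6.30×10^8 / 2.06 = 3.06×10^8 s.
Equilibrium anomaly ΔT_eq = F / λ = 24.2 / 2.06 = 11.7 K.
t = 3.57 years = 1.13×10^8 s, so t/τ = 0.368.
ΔT(t) = ΔT_eq (1 − e^(−t/τ)) = 11.7 × (1 − e^−0.368) = 3.62 K.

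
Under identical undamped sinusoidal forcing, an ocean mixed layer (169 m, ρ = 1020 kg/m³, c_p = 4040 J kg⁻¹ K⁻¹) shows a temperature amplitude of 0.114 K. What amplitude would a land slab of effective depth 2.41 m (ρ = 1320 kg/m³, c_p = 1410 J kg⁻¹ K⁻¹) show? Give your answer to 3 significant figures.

17.7 K

C_ocean = 6.96×10^8 J/(m²·K); C_land = 4.49×10^6 J/(m²·K).
A ∝ 1/C ⇒ A_land = A_ocean × C_ocean/C_land = 0.114 × 155 = 17.7 K.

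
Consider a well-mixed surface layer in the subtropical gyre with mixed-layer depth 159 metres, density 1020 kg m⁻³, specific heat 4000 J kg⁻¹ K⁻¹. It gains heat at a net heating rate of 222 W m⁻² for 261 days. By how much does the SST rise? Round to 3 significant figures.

7.72 K

Areal heat capacity C = ρ c_p D = 1020 × 4000 × 159 = 6.49×10^8 J m⁻² K⁻¹.
Net heat input Q = F Δt = 222 × (261 days × 86400 s/day) = 5.01×10^9 J/m².
ΔT = Q / C = 5.01×10^9 / 6.49×10^8 = 7.72 K.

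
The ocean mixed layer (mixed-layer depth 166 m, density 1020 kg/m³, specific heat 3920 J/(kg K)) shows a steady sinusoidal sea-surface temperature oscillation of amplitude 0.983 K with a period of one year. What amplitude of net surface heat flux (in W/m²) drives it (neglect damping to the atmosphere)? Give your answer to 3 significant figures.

130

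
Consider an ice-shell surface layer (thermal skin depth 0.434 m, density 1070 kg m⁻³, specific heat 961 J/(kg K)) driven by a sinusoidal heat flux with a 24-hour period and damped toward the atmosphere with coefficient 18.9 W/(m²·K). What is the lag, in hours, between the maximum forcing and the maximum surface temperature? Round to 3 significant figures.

3.99 hours

Areal heat capacity C = ρ c_p D = 1070 × 961 × 0.434 = 4.46×10^5 J/(m^2 K).
ω = 2π / 86400 s = 7.27×10^-5 s⁻¹.
Phase lag φ = arctan(Cω/λ) = arctan(32.5/18.9) = 1.04 rad.
Time lag = φ / ω = 1.04 / 7.27×10^-5 = 14300 s = 3.99 hours.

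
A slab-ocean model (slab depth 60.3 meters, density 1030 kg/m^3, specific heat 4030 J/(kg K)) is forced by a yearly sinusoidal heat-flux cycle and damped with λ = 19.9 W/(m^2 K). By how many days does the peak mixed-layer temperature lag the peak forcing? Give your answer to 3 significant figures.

Areal heat capacity C = ρ c_p D = 1030 × 4030 × 60.3 = 2.50×10^8 J/(m²·K).
ω = 2π / 3.15×10^7 s = 1.99×10^-7 s⁻¹.
Phase lag φ = arctan(Cω/λ) = arctan(49.9/19.9) = 1.19 rad.
Time lag = φ / ω = 1.19 / 1.99×10^-7 = 5.98×10^6 s = 69.2 days.

69.2 days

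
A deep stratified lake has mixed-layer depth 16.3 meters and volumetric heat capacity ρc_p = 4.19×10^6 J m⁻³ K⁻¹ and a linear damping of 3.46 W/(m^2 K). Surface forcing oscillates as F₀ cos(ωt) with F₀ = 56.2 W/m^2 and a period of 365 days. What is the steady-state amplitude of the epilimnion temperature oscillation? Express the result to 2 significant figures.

Areal heat capacity C = ρc_p × D = 4.19×10^6 × 16.3 = 6.83×10^7 J m⁻² K⁻¹.
Angular frequency ω = 2π / T = 2π / 3.15×10^7 s = 1.99×10^-7 s⁻¹.
√((Cω)² + λ²) = √((13.6)² + 3.46²) = 14.0 W/(m²·K).
Amplitude A = F₀ / √((Cω)²+λ²) = 56.2 / 14.0 = 4.00 K.

4.0 K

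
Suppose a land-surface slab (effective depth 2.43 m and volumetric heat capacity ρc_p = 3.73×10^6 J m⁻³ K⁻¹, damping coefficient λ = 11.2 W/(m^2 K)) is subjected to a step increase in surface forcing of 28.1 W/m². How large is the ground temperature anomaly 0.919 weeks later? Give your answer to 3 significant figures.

Areal heat capacity C = ρc_p × D = 3.73×10^6 × 2.43 = 9.06×10^6 J/(m^2 K).
τ = C / λ = 9.06×10^6 / 11.2 = 8.09×10^5 s.
Equilibrium anomaly ΔT_eq = F / λ = 28.1 / 11.2 = 2.51 K.
t = 0.919 weeks = 5.56×10^5 s, so t/τ = 0.687.
ΔT(t) = ΔT_eq (1 − e^(−t/τ)) = 2.51 × (1 − e^−0.687) = 1.25 K.

1.25 K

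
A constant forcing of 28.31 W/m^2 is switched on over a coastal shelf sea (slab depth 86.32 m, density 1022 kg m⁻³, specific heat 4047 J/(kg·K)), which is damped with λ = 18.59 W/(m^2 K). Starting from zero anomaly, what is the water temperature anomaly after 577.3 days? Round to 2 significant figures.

Areal heat capacity C = ρ c_p D = 1022 × 4047 × 86.32 = 3.57×10^8 J m⁻² K⁻¹.
τ = C / λ = 3.57×10^8 / 18.59 = 1.92×10^7 s.
Equilibrium anomaly ΔT_eq = F / λ = 28.31 / 18.59 = 1.52 K.
t = 577.3 days = 4.99×10^7 s, so t/τ = 2.60.
ΔT(t) = ΔT_eq (1 − e^(−t/τ)) = 1.52 × (1 − e^−2.60) = 1.41 K.

1.4 K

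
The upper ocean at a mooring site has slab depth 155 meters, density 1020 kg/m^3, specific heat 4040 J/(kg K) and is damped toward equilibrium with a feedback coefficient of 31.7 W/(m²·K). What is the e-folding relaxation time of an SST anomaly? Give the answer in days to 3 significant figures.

Areal heat capacity C = ρ c_p D = 1020 × 4040 × 155 = 6.39×10^8 J/(m²·K).
Relaxation time τ = C / λ = 6.39×10^8 / 31.7 = 2.01×10^7 s.
In days: 2.01×10^7 s / (86400 s/day) = 233 days.

233 days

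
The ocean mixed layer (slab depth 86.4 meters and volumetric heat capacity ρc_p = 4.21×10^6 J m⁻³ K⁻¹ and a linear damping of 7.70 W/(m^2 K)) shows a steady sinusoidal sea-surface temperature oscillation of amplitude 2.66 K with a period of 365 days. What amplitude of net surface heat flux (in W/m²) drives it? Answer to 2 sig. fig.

190

Areal heat capacity C = ρc_p × D = 4.21×10^6 × 86.4 = 3.64×10^8 J/(m^2 K).
ω = 2π / 3.15×10^7 s = 1.99×10^-7 s⁻¹.
√((Cω)² + λ²) = √((72.5)² + 7.70²) = 72.9 W/(m²·K).
F₀ = A × √((Cω)²+λ²) = 2.66 × 72.9 = 194 W/m².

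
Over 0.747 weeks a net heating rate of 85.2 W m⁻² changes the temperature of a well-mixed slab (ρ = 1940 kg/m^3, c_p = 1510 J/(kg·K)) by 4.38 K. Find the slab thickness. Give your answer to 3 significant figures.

Heat input Q = F Δt = 85.2 × 4.52×10^5 s = 3.85×10^7 J/m².
Required areal heat capacity C = Q / ΔT = 8.79×10^6 J/(m²·K).
Depth D = C / (ρ c_p) = 8.79×10^6 / (1940 × 1510) = 3.00 m.

3.00 m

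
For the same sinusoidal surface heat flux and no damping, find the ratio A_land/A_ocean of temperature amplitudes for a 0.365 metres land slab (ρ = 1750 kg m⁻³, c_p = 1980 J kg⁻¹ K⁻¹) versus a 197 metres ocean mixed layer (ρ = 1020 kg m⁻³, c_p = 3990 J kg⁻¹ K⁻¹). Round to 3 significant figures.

C_ocean = 1020 × 3990 × 197 = 8.02×10^8 J/(m²·K).
C_land = 1750 × 1980 × 0.365 = 1.26×10^6 J/(m²·K).
Undamped amplitude ∝ 1/C, so A_land/A_ocean = C_ocean/C_land = 634.

634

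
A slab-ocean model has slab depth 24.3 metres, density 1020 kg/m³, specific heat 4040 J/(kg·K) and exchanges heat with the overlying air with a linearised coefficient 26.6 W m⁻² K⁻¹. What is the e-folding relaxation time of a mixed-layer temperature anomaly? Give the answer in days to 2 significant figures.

Areal heat capacity C = ρ c_p D = 1020 × 4040 × 24.3 = 1.00×10^8 J/(m^2 K).
Relaxation time τ = C / λ = 1.00×10^8 / 26.6 = 3.76×10^6 s.
In days: 3.76×10^6 s / (86400 s/day) = 43.6 days.

44 days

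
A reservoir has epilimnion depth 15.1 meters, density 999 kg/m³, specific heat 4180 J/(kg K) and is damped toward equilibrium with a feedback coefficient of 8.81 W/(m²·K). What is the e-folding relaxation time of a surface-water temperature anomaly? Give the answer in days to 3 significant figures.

Areal heat capacity C = ρ c_p D = 999 × 4180 × 15.1 = 6.31×10^7 J/(m²·K).
Relaxation time τ = C / λ = 6.31×10^7 / 8.81 = 7.16×10^6 s.
In days: 7.16×10^6 s / (86400 s/day) = 82.8 days.

82.8 days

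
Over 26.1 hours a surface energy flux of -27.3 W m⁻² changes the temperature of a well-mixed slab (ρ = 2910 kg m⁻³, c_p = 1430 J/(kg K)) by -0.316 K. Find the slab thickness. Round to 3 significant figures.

Heat input Q = F Δt = -27.3 × 94000 s = -2.57×10^6 J/m².
Required areal heat capacity C = Q / ΔT = 8.12×10^6 J/(m²·K).
Depth D = C / (ρ c_p) = 8.12×10^6 / (2910 × 1430) = 1.95 m.

1.95 m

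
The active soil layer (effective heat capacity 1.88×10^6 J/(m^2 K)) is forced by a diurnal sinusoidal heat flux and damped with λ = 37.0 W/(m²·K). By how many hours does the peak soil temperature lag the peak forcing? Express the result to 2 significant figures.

5.0 hours

Areal heat capacity C = 1.88×10^6 J/(m^2 K) (given).
ω = 2π / 86400 s = 7.27×10^-5 s⁻¹.
Phase lag φ = arctan(Cω/λ) = arctan(137/37.0) = 1.31 rad.
Time lag = φ / ω = 1.31 / 7.27×10^-5 = 18000 s = 4.99 hours.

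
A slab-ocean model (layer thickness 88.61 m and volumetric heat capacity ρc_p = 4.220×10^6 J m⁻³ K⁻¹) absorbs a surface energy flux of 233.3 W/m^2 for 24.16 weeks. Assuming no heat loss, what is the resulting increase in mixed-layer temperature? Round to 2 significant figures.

Areal heat capacity C = ρc_p × D = 4.220×10^6 × 88.61 = 3.74×10^8 J m⁻² K⁻¹.
Net heat input Q = F Δt = 233.3 × (24.16 weeks × 6.048×10^5 s/week) = 3.41×10^9 J/m².
ΔT = Q / C = 3.41×10^9 / 3.74×10^8 = 9.12 K.

9.1 K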